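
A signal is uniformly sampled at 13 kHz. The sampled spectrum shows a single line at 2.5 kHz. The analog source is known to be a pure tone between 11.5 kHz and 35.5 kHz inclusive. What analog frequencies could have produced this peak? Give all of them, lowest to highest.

15.5 kHz, 23.5 kHz, 28.5 kHz

Frequencies that alias to 2.5 kHz are k·fs ± 2.5 kHz for integer k ≥ 0.
k=0: 2.5 kHz.
k=1: 10.5 kHz, 15.5 kHz.
k=2: 23.5 kHz, 28.5 kHz.
k=3: 36.5 kHz, 41.5 kHz.
Within [11.5 kHz, 35.5 kHz]: 15.5 kHz, 23.5 kHz, 28.5 kHz.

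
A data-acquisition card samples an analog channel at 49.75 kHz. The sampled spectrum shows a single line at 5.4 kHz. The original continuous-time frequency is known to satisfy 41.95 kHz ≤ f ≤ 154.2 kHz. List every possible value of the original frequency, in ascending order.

44.35 kHz, 55.15 kHz, 94.1 kHz, 104.9 kHz, 143.85 kHz

Frequencies that alias to 5.4 kHz are k·fs ± 5.4 kHz for integer k ≥ 0.
k=0: 5.4 kHz.
k=1: 44.35 kHz, 55.15 kHz.
k=2: 94.1 kHz, 104.9 kHz.
k=3: 143.85 kHz, 154.65 kHz.
k=4: 193.6 kHz, 204.4 kHz.
Within [41.95 kHz, 154.2 kHz]: 44.35 kHz, 55.15 kHz, 94.1 kHz, 104.9 kHz, 143.85 kHz.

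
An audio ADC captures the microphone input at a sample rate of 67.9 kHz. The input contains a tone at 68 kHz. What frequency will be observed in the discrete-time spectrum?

68 kHz mod fs = 0.1 kHz.
0.1 kHz ≤ fs/2 = 33.95 kHz, appears at 0.1 kHz.

0.1 kHz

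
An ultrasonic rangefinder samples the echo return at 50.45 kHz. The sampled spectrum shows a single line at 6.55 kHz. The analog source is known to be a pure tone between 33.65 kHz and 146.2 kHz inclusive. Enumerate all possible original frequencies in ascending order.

43.9 kHz, 57 kHz, 94.35 kHz, 107.45 kHz, 144.8 kHz

Frequencies that alias to 6.55 kHz are k·fs ± 6.55 kHz for integer k ≥ 0.
k=0: 6.55 kHz.
k=1: 43.9 kHz, 57 kHz.
k=2: 94.35 kHz, 107.45 kHz.
k=3: 144.8 kHz, 157.9 kHz.
k=4: 195.25 kHz, 208.35 kHz.
Within [33.65 kHz, 146.2 kHz]: 43.9 kHz, 57 kHz, 94.35 kHz, 107.45 kHz, 144.8 kHz.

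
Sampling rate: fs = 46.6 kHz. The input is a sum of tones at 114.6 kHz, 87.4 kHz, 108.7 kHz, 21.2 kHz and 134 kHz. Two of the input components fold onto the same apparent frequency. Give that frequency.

5.8 kHz

fs/2 = 23.3 kHz.
114.6 kHz mod fs = 21.4 kHz.
21.4 kHz ≤ fs/2 = 23.3 kHz, appears at 21.4 kHz.
87.4 kHz mod fs = 40.8 kHz.
40.8 kHz > fs/2 = 23.3 kHz, folds to fs − 40.8 kHz = 5.8 kHz.
108.7 kHz mod fs = 15.5 kHz.
15.5 kHz ≤ fs/2 = 23.3 kHz, appears at 15.5 kHz.
21.2 kHz ≤ fs/2 = 23.3 kHz, passes unchanged.
134 kHz mod fs = 40.8 kHz.
40.8 kHz > fs/2 = 23.3 kHz, folds to fs − 40.8 kHz = 5.8 kHz.
87.4 kHz and 134 kHz both map to 5.8 kHz.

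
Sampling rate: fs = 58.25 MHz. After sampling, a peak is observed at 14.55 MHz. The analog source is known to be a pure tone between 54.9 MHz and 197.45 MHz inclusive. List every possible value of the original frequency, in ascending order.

72.8 MHz, 101.95 MHz, 131.05 MHz, 160.2 MHz, 189.3 MHz

Frequencies that alias to 14.55 MHz are k·fs ± 14.55 MHz for integer k ≥ 0.
k=0: 14.55 MHz.
k=1: 43.7 MHz, 72.8 MHz.
k=2: 101.95 MHz, 131.05 MHz.
k=3: 160.2 MHz, 189.3 MHz.
k=4: 218.45 MHz, 247.55 MHz.
Within [54.9 MHz, 197.45 MHz]: 72.8 MHz, 101.95 MHz, 131.05 MHz, 160.2 MHz, 189.3 MHz.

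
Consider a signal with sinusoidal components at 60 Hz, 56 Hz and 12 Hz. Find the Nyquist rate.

Highest-frequency component: 60 Hz.
Nyquist rate = 2 × 60 Hz = 120 Hz.

120 Hz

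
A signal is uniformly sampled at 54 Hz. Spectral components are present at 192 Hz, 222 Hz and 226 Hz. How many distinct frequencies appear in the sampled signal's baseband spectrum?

3

fs/2 = 27 Hz.
192 Hz mod fs = 30 Hz.
30 Hz > fs/2 = 27 Hz, folds to fs − 30 Hz = 24 Hz.
222 Hz mod fs = 6 Hz.
6 Hz ≤ fs/2 = 27 Hz, appears at 6 Hz.
226 Hz mod fs = 10 Hz.
10 Hz ≤ fs/2 = 27 Hz, appears at 10 Hz.
Distinct values: {6 Hz, 10 Hz, 24 Hz} → 3.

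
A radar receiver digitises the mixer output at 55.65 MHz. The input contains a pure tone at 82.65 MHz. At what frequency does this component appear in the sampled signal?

82.65 MHz mod fs = 27 MHz.
27 MHz ≤ fs/2 = 27.825 MHz, appears at 27 MHz.

27 MHz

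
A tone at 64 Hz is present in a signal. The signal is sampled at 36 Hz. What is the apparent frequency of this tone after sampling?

8 Hz

64 Hz mod fs = 28 Hz.
28 Hz > fs/2 = 18 Hz, folds to fs − 28 Hz = 8 Hz.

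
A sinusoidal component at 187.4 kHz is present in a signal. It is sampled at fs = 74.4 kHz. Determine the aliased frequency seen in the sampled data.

35.8 kHz

187.4 kHz mod fs = 38.6 kHz.
38.6 kHz > fs/2 = 37.2 kHz, folds to fs − 38.6 kHz = 35.8 kHz.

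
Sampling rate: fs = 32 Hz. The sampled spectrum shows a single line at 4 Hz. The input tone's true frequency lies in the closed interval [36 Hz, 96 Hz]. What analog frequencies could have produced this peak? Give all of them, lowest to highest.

36 Hz, 60 Hz, 68 Hz, 92 Hz

Frequencies that alias to 4 Hz are k·fs ± 4 Hz for integer k ≥ 0.
k=0: 4 Hz.
k=1: 28 Hz, 36 Hz.
k=2: 60 Hz, 68 Hz.
k=3: 92 Hz, 100 Hz.
k=4: 124 Hz, 132 Hz.
Within [36 Hz, 96 Hz]: 36 Hz, 60 Hz, 68 Hz, 92 Hz.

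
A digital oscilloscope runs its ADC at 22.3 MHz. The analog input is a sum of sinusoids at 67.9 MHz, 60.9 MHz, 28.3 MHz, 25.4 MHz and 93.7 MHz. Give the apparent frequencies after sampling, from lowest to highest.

fs/2 = 11.15 MHz.
67.9 MHz mod fs = 1 MHz.
1 MHz ≤ fs/2 = 11.15 MHz, appears at 1 MHz.
60.9 MHz mod fs = 16.3 MHz.
16.3 MHz > fs/2 = 11.15 MHz, folds to fs − 16.3 MHz = 6 MHz.
28.3 MHz mod fs = 6 MHz.
6 MHz ≤ fs/2 = 11.15 MHz, appears at 6 MHz.
25.4 MHz mod fs = 3.1 MHz.
3.1 MHz ≤ fs/2 = 11.15 MHz, appears at 3.1 MHz.
93.7 MHz mod fs = 4.5 MHz.
4.5 MHz ≤ fs/2 = 11.15 MHz, appears at 4.5 MHz.
Distinct values: {1 MHz, 3.1 MHz, 4.5 MHz, 6 MHz}.

1 MHz, 3.1 MHz, 4.5 MHz, 6 MHz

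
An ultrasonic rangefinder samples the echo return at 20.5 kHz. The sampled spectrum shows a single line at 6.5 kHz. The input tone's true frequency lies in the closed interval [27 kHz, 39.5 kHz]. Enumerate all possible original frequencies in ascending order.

Frequencies that alias to 6.5 kHz are k·fs ± 6.5 kHz for integer k ≥ 0.
k=0: 6.5 kHz.
k=1: 14 kHz, 27 kHz.
k=2: 34.5 kHz, 47.5 kHz.
k=3: 55 kHz, 68 kHz.
Within [27 kHz, 39.5 kHz]: 27 kHz, 34.5 kHz.

27 kHz, 34.5 kHz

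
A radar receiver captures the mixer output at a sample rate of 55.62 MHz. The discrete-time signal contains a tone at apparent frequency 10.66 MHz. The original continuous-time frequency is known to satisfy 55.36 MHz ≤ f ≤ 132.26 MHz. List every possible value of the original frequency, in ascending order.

Frequencies that alias to 10.66 MHz are k·fs ± 10.66 MHz for integer k ≥ 0.
k=0: 10.66 MHz.
k=1: 44.96 MHz, 66.28 MHz.
k=2: 100.58 MHz, 121.9 MHz.
k=3: 156.2 MHz, 177.52 MHz.
Within [55.36 MHz, 132.26 MHz]: 66.28 MHz, 100.58 MHz, 121.9 MHz.

66.28 MHz, 100.58 MHz, 121.9 MHz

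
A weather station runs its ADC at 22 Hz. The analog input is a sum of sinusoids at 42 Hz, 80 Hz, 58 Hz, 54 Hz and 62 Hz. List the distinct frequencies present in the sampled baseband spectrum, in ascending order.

2 Hz, 4 Hz, 8 Hz, 10 Hz

fs/2 = 11 Hz.
42 Hz mod fs = 20 Hz.
20 Hz > fs/2 = 11 Hz, folds to fs − 20 Hz = 2 Hz.
80 Hz mod fs = 14 Hz.
14 Hz > fs/2 = 11 Hz, folds to fs − 14 Hz = 8 Hz.
58 Hz mod fs = 14 Hz.
14 Hz > fs/2 = 11 Hz, folds to fs − 14 Hz = 8 Hz.
54 Hz mod fs = 10 Hz.
10 Hz ≤ fs/2 = 11 Hz, appears at 10 Hz.
62 Hz mod fs = 18 Hz.
18 Hz > fs/2 = 11 Hz, folds to fs − 18 Hz = 4 Hz.
Distinct values: {2 Hz, 4 Hz, 8 Hz, 10 Hz}.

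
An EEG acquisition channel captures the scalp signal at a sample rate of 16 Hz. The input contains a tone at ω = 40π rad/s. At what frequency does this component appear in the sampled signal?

4 Hz

ω = 40π rad/s → f = ω/(2π) = 20 Hz.
20 Hz mod fs = 4 Hz.
4 Hz ≤ fs/2 = 8 Hz, appears at 4 Hz.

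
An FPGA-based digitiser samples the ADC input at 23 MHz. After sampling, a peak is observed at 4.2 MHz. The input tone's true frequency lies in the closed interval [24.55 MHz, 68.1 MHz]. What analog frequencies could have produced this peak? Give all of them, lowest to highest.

Frequencies that alias to 4.2 MHz are k·fs ± 4.2 MHz for integer k ≥ 0.
k=0: 4.2 MHz.
k=1: 18.8 MHz, 27.2 MHz.
k=2: 41.8 MHz, 50.2 MHz.
k=3: 64.8 MHz, 73.2 MHz.
k=4: 87.8 MHz, 96.2 MHz.
Within [24.55 MHz, 68.1 MHz]: 27.2 MHz, 41.8 MHz, 50.2 MHz, 64.8 MHz.

27.2 MHz, 41.8 MHz, 50.2 MHz, 64.8 MHz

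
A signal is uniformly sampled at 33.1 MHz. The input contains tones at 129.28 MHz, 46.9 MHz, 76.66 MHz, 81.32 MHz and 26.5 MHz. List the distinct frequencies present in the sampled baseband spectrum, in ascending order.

fs/2 = 16.55 MHz.
129.28 MHz mod fs = 29.98 MHz.
29.98 MHz > fs/2 = 16.55 MHz, folds to fs − 29.98 MHz = 3.12 MHz.
46.9 MHz mod fs = 13.8 MHz.
13.8 MHz ≤ fs/2 = 16.55 MHz, appears at 13.8 MHz.
76.66 MHz mod fs = 10.46 MHz.
10.46 MHz ≤ fs/2 = 16.55 MHz, appears at 10.46 MHz.
81.32 MHz mod fs = 15.12 MHz.
15.12 MHz ≤ fs/2 = 16.55 MHz, appears at 15.12 MHz.
26.5 MHz > fs/2 = 16.55 MHz, folds to fs − 26.5 MHz = 6.6 MHz.
Distinct values: {3.12 MHz, 6.6 MHz, 10.46 MHz, 13.8 MHz, 15.12 MHz}.

3.12 MHz, 6.6 MHz, 10.46 MHz, 13.8 MHz, 15.12 MHz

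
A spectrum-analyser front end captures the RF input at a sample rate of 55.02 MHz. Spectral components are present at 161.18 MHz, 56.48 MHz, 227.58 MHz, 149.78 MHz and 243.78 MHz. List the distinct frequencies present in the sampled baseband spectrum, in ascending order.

1.46 MHz, 3.88 MHz, 7.5 MHz, 15.28 MHz, 23.7 MHz

fs/2 = 27.51 MHz.
161.18 MHz mod fs = 51.14 MHz.
51.14 MHz > fs/2 = 27.51 MHz, folds to fs − 51.14 MHz = 3.88 MHz.
56.48 MHz mod fs = 1.46 MHz.
1.46 MHz ≤ fs/2 = 27.51 MHz, appears at 1.46 MHz.
227.58 MHz mod fs = 7.5 MHz.
7.5 MHz ≤ fs/2 = 27.51 MHz, appears at 7.5 MHz.
149.78 MHz mod fs = 39.74 MHz.
39.74 MHz > fs/2 = 27.51 MHz, folds to fs − 39.74 MHz = 15.28 MHz.
243.78 MHz mod fs = 23.7 MHz.
23.7 MHz ≤ fs/2 = 27.51 MHz, appears at 23.7 MHz.
Distinct values: {1.46 MHz, 3.88 MHz, 7.5 MHz, 15.28 MHz, 23.7 MHz}.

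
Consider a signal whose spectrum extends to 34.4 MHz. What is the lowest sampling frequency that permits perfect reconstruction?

68.8 MHz

Nyquist rate = 2 × 34.4 MHz = 68.8 MHz.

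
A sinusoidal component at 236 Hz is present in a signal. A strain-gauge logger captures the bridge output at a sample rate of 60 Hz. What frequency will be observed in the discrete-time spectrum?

236 Hz mod fs = 56 Hz.
56 Hz > fs/2 = 30 Hz, folds to fs − 56 Hz = 4 Hz.

4 Hz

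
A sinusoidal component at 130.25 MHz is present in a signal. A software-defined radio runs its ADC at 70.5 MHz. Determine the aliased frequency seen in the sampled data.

10.75 MHz

130.25 MHz mod fs = 59.75 MHz.
59.75 MHz > fs/2 = 35.25 MHz, folds to fs − 59.75 MHz = 10.75 MHz.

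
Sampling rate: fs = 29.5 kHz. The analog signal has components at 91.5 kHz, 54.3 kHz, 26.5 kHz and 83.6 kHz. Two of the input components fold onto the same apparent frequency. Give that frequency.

3 kHz

fs/2 = 14.75 kHz.
91.5 kHz mod fs = 3 kHz.
3 kHz ≤ fs/2 = 14.75 kHz, appears at 3 kHz.
54.3 kHz mod fs = 24.8 kHz.
24.8 kHz > fs/2 = 14.75 kHz, folds to fs − 24.8 kHz = 4.7 kHz.
26.5 kHz > fs/2 = 14.75 kHz, folds to fs − 26.5 kHz = 3 kHz.
83.6 kHz mod fs = 24.6 kHz.
24.6 kHz > fs/2 = 14.75 kHz, folds to fs − 24.6 kHz = 4.9 kHz.
26.5 kHz and 91.5 kHz both map to 3 kHz.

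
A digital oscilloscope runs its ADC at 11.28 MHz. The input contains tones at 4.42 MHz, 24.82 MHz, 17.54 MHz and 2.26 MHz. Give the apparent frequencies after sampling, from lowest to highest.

fs/2 = 5.64 MHz.
4.42 MHz ≤ fs/2 = 5.64 MHz, passes unchanged.
24.82 MHz mod fs = 2.26 MHz.
2.26 MHz ≤ fs/2 = 5.64 MHz, appears at 2.26 MHz.
17.54 MHz mod fs = 6.26 MHz.
6.26 MHz > fs/2 = 5.64 MHz, folds to fs − 6.26 MHz = 5.02 MHz.
2.26 MHz ≤ fs/2 = 5.64 MHz, passes unchanged.
Distinct values: {2.26 MHz, 4.42 MHz, 5.02 MHz}.

2.26 MHz, 4.42 MHz, 5.02 MHz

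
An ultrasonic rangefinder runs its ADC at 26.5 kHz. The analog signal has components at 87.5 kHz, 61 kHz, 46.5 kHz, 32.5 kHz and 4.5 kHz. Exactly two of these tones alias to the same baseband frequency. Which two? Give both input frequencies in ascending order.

61 kHz, 87.5 kHz

fs/2 = 13.25 kHz.
87.5 kHz mod fs = 8 kHz.
8 kHz ≤ fs/2 = 13.25 kHz, appears at 8 kHz.
61 kHz mod fs = 8 kHz.
8 kHz ≤ fs/2 = 13.25 kHz, appears at 8 kHz.
46.5 kHz mod fs = 20 kHz.
20 kHz > fs/2 = 13.25 kHz, folds to fs − 20 kHz = 6.5 kHz.
32.5 kHz mod fs = 6 kHz.
6 kHz ≤ fs/2 = 13.25 kHz, appears at 6 kHz.
4.5 kHz ≤ fs/2 = 13.25 kHz, passes unchanged.
61 kHz and 87.5 kHz both map to 8 kHz.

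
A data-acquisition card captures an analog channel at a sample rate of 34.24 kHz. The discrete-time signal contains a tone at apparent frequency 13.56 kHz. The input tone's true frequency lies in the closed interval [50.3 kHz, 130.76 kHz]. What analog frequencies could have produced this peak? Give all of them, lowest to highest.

Frequencies that alias to 13.56 kHz are k·fs ± 13.56 kHz for integer k ≥ 0.
k=0: 13.56 kHz.
k=1: 20.68 kHz, 47.8 kHz.
k=2: 54.92 kHz, 82.04 kHz.
k=3: 89.16 kHz, 116.28 kHz.
k=4: 123.4 kHz, 150.52 kHz.
k=5: 157.64 kHz, 184.76 kHz.
Within [50.3 kHz, 130.76 kHz]: 54.92 kHz, 82.04 kHz, 89.16 kHz, 116.28 kHz, 123.4 kHz.

54.92 kHz, 82.04 kHz, 89.16 kHz, 116.28 kHz, 123.4 kHz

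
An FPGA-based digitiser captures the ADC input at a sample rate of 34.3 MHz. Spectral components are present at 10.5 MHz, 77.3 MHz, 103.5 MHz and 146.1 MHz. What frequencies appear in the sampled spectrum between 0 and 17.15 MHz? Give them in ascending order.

fs/2 = 17.15 MHz.
10.5 MHz ≤ fs/2 = 17.15 MHz, passes unchanged.
77.3 MHz mod fs = 8.7 MHz.
8.7 MHz ≤ fs/2 = 17.15 MHz, appears at 8.7 MHz.
103.5 MHz mod fs = 0.6 MHz.
0.6 MHz ≤ fs/2 = 17.15 MHz, appears at 0.6 MHz.
146.1 MHz mod fs = 8.9 MHz.
8.9 MHz ≤ fs/2 = 17.15 MHz, appears at 8.9 MHz.
Distinct values: {0.6 MHz, 8.7 MHz, 8.9 MHz, 10.5 MHz}.

0.6 MHz, 8.7 MHz, 8.9 MHz, 10.5 MHz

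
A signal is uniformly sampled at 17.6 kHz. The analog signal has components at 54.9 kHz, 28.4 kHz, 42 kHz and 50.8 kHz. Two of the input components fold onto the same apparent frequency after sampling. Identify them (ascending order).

fs/2 = 8.8 kHz.
54.9 kHz mod fs = 2.1 kHz.
2.1 kHz ≤ fs/2 = 8.8 kHz, appears at 2.1 kHz.
28.4 kHz mod fs = 10.8 kHz.
10.8 kHz > fs/2 = 8.8 kHz, folds to fs − 10.8 kHz = 6.8 kHz.
42 kHz mod fs = 6.8 kHz.
6.8 kHz ≤ fs/2 = 8.8 kHz, appears at 6.8 kHz.
50.8 kHz mod fs = 15.6 kHz.
15.6 kHz > fs/2 = 8.8 kHz, folds to fs − 15.6 kHz = 2 kHz.
28.4 kHz and 42 kHz both map to 6.8 kHz.

28.4 kHz, 42 kHz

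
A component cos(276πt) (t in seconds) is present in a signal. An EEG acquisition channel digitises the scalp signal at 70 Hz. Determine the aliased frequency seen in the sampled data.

2 Hz

ω = 276π rad/s → f = ω/(2π) = 138 Hz.
138 Hz mod fs = 68 Hz.
68 Hz > fs/2 = 35 Hz, folds to fs − 68 Hz = 2 Hz.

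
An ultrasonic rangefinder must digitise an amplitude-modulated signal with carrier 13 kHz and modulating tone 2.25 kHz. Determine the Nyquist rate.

AM sidebands sit at fc ± fm = 10.75 kHz and 15.25 kHz.
Highest-frequency component: 15.25 kHz.
Nyquist rate = 2 × 15.25 kHz = 30.5 kHz.

30.5 kHz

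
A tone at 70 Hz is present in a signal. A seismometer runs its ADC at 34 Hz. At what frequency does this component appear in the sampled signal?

70 Hz mod fs = 2 Hz.
2 Hz ≤ fs/2 = 17 Hz, appears at 2 Hz.

2 Hz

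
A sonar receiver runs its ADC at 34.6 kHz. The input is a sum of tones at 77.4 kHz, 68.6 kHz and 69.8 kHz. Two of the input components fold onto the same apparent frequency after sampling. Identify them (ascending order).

fs/2 = 17.3 kHz.
77.4 kHz mod fs = 8.2 kHz.
8.2 kHz ≤ fs/2 = 17.3 kHz, appears at 8.2 kHz.
68.6 kHz mod fs = 34 kHz.
34 kHz > fs/2 = 17.3 kHz, folds to fs − 34 kHz = 0.6 kHz.
69.8 kHz mod fs = 0.6 kHz.
0.6 kHz ≤ fs/2 = 17.3 kHz, appears at 0.6 kHz.
68.6 kHz and 69.8 kHz both map to 0.6 kHz.

68.6 kHz, 69.8 kHz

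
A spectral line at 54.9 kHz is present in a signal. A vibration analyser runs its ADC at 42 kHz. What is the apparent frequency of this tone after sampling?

12.9 kHz

54.9 kHz mod fs = 12.9 kHz.
12.9 kHz ≤ fs/2 = 21 kHz, appears at 12.9 kHz.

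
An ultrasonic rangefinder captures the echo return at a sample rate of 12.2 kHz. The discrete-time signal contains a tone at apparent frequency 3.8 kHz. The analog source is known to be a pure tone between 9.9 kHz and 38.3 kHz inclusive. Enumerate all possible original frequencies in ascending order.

16 kHz, 20.6 kHz, 28.2 kHz, 32.8 kHz

Frequencies that alias to 3.8 kHz are k·fs ± 3.8 kHz for integer k ≥ 0.
k=0: 3.8 kHz.
k=1: 8.4 kHz, 16 kHz.
k=2: 20.6 kHz, 28.2 kHz.
k=3: 32.8 kHz, 40.4 kHz.
k=4: 45 kHz, 52.6 kHz.
Within [9.9 kHz, 38.3 kHz]: 16 kHz, 20.6 kHz, 28.2 kHz, 32.8 kHz.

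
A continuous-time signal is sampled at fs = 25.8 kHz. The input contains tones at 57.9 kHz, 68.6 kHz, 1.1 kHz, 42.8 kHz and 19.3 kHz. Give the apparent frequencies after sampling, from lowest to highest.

fs/2 = 12.9 kHz.
57.9 kHz mod fs = 6.3 kHz.
6.3 kHz ≤ fs/2 = 12.9 kHz, appears at 6.3 kHz.
68.6 kHz mod fs = 17 kHz.
17 kHz > fs/2 = 12.9 kHz, folds to fs − 17 kHz = 8.8 kHz.
1.1 kHz ≤ fs/2 = 12.9 kHz, passes unchanged.
42.8 kHz mod fs = 17 kHz.
17 kHz > fs/2 = 12.9 kHz, folds to fs − 17 kHz = 8.8 kHz.
19.3 kHz > fs/2 = 12.9 kHz, folds to fs − 19.3 kHz = 6.5 kHz.
Distinct values: {1.1 kHz, 6.3 kHz, 6.5 kHz, 8.8 kHz}.

1.1 kHz, 6.3 kHz, 6.5 kHz, 8.8 kHz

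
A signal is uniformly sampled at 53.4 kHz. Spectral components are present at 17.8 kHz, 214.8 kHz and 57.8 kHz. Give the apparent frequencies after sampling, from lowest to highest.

1.2 kHz, 4.4 kHz, 17.8 kHz

fs/2 = 26.7 kHz.
17.8 kHz ≤ fs/2 = 26.7 kHz, passes unchanged.
214.8 kHz mod fs = 1.2 kHz.
1.2 kHz ≤ fs/2 = 26.7 kHz, appears at 1.2 kHz.
57.8 kHz mod fs = 4.4 kHz.
4.4 kHz ≤ fs/2 = 26.7 kHz, appears at 4.4 kHz.
Distinct values: {1.2 kHz, 4.4 kHz, 17.8 kHz}.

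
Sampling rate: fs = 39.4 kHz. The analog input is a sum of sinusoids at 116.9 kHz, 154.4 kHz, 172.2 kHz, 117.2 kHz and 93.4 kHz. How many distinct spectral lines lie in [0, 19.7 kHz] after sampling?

4

fs/2 = 19.7 kHz.
116.9 kHz mod fs = 38.1 kHz.
38.1 kHz > fs/2 = 19.7 kHz, folds to fs − 38.1 kHz = 1.3 kHz.
154.4 kHz mod fs = 36.2 kHz.
36.2 kHz > fs/2 = 19.7 kHz, folds to fs − 36.2 kHz = 3.2 kHz.
172.2 kHz mod fs = 14.6 kHz.
14.6 kHz ≤ fs/2 = 19.7 kHz, appears at 14.6 kHz.
117.2 kHz mod fs = 38.4 kHz.
38.4 kHz > fs/2 = 19.7 kHz, folds to fs − 38.4 kHz = 1 kHz.
93.4 kHz mod fs = 14.6 kHz.
14.6 kHz ≤ fs/2 = 19.7 kHz, appears at 14.6 kHz.
Distinct values: {1 kHz, 1.3 kHz, 3.2 kHz, 14.6 kHz} → 4.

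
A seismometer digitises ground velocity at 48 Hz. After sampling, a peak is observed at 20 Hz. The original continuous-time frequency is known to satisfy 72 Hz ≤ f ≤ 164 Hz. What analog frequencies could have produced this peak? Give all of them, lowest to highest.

76 Hz, 116 Hz, 124 Hz, 164 Hz

Frequencies that alias to 20 Hz are k·fs ± 20 Hz for integer k ≥ 0.
k=0: 20 Hz.
k=1: 28 Hz, 68 Hz.
k=2: 76 Hz, 116 Hz.
k=3: 124 Hz, 164 Hz.
k=4: 172 Hz, 212 Hz.
Within [72 Hz, 164 Hz]: 76 Hz, 116 Hz, 124 Hz, 164 Hz.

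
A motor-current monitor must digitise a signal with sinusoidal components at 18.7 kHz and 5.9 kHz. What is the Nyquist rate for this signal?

Highest-frequency component: 18.7 kHz.
Nyquist rate = 2 × 18.7 kHz = 37.4 kHz.

37.4 kHz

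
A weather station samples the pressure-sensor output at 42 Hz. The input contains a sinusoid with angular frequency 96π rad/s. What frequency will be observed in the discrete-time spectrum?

ω = 96π rad/s → f = ω/(2π) = 48 Hz.
48 Hz mod fs = 6 Hz.
6 Hz ≤ fs/2 = 21 Hz, appears at 6 Hz.

6 Hz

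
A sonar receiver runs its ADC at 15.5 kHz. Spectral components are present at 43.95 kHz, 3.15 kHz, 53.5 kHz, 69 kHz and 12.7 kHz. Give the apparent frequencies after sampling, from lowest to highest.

2.55 kHz, 2.8 kHz, 3.15 kHz, 7 kHz

fs/2 = 7.75 kHz.
43.95 kHz mod fs = 12.95 kHz.
12.95 kHz > fs/2 = 7.75 kHz, folds to fs − 12.95 kHz = 2.55 kHz.
3.15 kHz ≤ fs/2 = 7.75 kHz, passes unchanged.
53.5 kHz mod fs = 7 kHz.
7 kHz ≤ fs/2 = 7.75 kHz, appears at 7 kHz.
69 kHz mod fs = 7 kHz.
7 kHz ≤ fs/2 = 7.75 kHz, appears at 7 kHz.
12.7 kHz > fs/2 = 7.75 kHz, folds to fs − 12.7 kHz = 2.8 kHz.
Distinct values: {2.55 kHz, 2.8 kHz, 3.15 kHz, 7 kHz}.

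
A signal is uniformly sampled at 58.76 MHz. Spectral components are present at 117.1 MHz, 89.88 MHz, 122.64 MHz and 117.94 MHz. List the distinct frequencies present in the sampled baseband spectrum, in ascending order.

fs/2 = 29.38 MHz.
117.1 MHz mod fs = 58.34 MHz.
58.34 MHz > fs/2 = 29.38 MHz, folds to fs − 58.34 MHz = 0.42 MHz.
89.88 MHz mod fs = 31.12 MHz.
31.12 MHz > fs/2 = 29.38 MHz, folds to fs − 31.12 MHz = 27.64 MHz.
122.64 MHz mod fs = 5.12 MHz.
5.12 MHz ≤ fs/2 = 29.38 MHz, appears at 5.12 MHz.
117.94 MHz mod fs = 0.42 MHz.
0.42 MHz ≤ fs/2 = 29.38 MHz, appears at 0.42 MHz.
Distinct values: {0.42 MHz, 5.12 MHz, 27.64 MHz}.

0.42 MHz, 5.12 MHz, 27.64 MHz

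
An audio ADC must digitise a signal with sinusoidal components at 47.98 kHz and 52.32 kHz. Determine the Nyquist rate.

Highest-frequency component: 52.32 kHz.
Nyquist rate = 2 × 52.32 kHz = 104.64 kHz.

104.64 kHz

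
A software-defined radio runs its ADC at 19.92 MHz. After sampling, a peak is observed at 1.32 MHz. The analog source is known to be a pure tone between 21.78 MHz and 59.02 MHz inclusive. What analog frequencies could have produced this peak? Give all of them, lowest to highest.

38.52 MHz, 41.16 MHz, 58.44 MHz

Frequencies that alias to 1.32 MHz are k·fs ± 1.32 MHz for integer k ≥ 0.
k=0: 1.32 MHz.
k=1: 18.6 MHz, 21.24 MHz.
k=2: 38.52 MHz, 41.16 MHz.
k=3: 58.44 MHz, 61.08 MHz.
k=4: 78.36 MHz, 81 MHz.
Within [21.78 MHz, 59.02 MHz]: 38.52 MHz, 41.16 MHz, 58.44 MHz.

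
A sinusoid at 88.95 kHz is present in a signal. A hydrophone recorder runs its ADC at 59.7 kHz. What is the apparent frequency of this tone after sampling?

88.95 kHz mod fs = 29.25 kHz.
29.25 kHz ≤ fs/2 = 29.85 kHz, appears at 29.25 kHz.

29.25 kHz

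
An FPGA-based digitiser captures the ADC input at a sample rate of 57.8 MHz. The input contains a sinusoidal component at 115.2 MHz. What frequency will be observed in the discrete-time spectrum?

0.4 MHz

115.2 MHz mod fs = 57.4 MHz.
57.4 MHz > fs/2 = 28.9 MHz, folds to fs − 57.4 MHz = 0.4 MHz.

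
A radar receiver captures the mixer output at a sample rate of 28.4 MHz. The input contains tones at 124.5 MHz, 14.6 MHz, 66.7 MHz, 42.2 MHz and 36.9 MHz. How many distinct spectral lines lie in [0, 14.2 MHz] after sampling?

4

fs/2 = 14.2 MHz.
124.5 MHz mod fs = 10.9 MHz.
10.9 MHz ≤ fs/2 = 14.2 MHz, appears at 10.9 MHz.
14.6 MHz > fs/2 = 14.2 MHz, folds to fs − 14.6 MHz = 13.8 MHz.
66.7 MHz mod fs = 9.9 MHz.
9.9 MHz ≤ fs/2 = 14.2 MHz, appears at 9.9 MHz.
42.2 MHz mod fs = 13.8 MHz.
13.8 MHz ≤ fs/2 = 14.2 MHz, appears at 13.8 MHz.
36.9 MHz mod fs = 8.5 MHz.
8.5 MHz ≤ fs/2 = 14.2 MHz, appears at 8.5 MHz.
Distinct values: {8.5 MHz, 9.9 MHz, 10.9 MHz, 13.8 MHz} → 4.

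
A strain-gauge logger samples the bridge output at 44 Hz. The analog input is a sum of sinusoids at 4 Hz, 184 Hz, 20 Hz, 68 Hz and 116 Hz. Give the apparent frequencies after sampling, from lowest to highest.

fs/2 = 22 Hz.
4 Hz ≤ fs/2 = 22 Hz, passes unchanged.
184 Hz mod fs = 8 Hz.
8 Hz ≤ fs/2 = 22 Hz, appears at 8 Hz.
20 Hz ≤ fs/2 = 22 Hz, passes unchanged.
68 Hz mod fs = 24 Hz.
24 Hz > fs/2 = 22 Hz, folds to fs − 24 Hz = 20 Hz.
116 Hz mod fs = 28 Hz.
28 Hz > fs/2 = 22 Hz, folds to fs − 28 Hz = 16 Hz.
Distinct values: {4 Hz, 8 Hz, 16 Hz, 20 Hz}.

4 Hz, 8 Hz, 16 Hz, 20 Hz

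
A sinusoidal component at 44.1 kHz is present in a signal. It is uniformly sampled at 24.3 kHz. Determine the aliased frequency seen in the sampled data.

4.5 kHz

44.1 kHz mod fs = 19.8 kHz.
19.8 kHz > fs/2 = 12.15 kHz, folds to fs − 19.8 kHz = 4.5 kHz.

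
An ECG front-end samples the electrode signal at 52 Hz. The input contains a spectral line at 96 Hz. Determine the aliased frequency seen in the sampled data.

8 Hz

96 Hz mod fs = 44 Hz.
44 Hz > fs/2 = 26 Hz, folds to fs − 44 Hz = 8 Hz.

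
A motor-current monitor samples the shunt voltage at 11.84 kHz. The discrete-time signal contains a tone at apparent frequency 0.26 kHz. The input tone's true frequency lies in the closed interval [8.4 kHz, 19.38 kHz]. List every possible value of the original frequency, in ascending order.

Frequencies that alias to 0.26 kHz are k·fs ± 0.26 kHz for integer k ≥ 0.
k=0: 0.26 kHz.
k=1: 11.58 kHz, 12.1 kHz.
k=2: 23.42 kHz, 23.94 kHz.
Within [8.4 kHz, 19.38 kHz]: 11.58 kHz, 12.1 kHz.

11.58 kHz, 12.1 kHz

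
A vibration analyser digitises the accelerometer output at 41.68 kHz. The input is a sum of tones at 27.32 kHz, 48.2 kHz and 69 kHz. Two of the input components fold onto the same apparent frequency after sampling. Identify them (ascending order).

27.32 kHz, 69 kHz

fs/2 = 20.84 kHz.
27.32 kHz > fs/2 = 20.84 kHz, folds to fs − 27.32 kHz = 14.36 kHz.
48.2 kHz mod fs = 6.52 kHz.
6.52 kHz ≤ fs/2 = 20.84 kHz, appears at 6.52 kHz.
69 kHz mod fs = 27.32 kHz.
27.32 kHz > fs/2 = 20.84 kHz, folds to fs − 27.32 kHz = 14.36 kHz.
27.32 kHz and 69 kHz both map to 14.36 kHz.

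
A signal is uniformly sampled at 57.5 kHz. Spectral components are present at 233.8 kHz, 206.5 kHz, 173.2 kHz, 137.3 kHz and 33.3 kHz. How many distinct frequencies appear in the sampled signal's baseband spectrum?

5

fs/2 = 28.75 kHz.
233.8 kHz mod fs = 3.8 kHz.
3.8 kHz ≤ fs/2 = 28.75 kHz, appears at 3.8 kHz.
206.5 kHz mod fs = 34 kHz.
34 kHz > fs/2 = 28.75 kHz, folds to fs − 34 kHz = 23.5 kHz.
173.2 kHz mod fs = 0.7 kHz.
0.7 kHz ≤ fs/2 = 28.75 kHz, appears at 0.7 kHz.
137.3 kHz mod fs = 22.3 kHz.
22.3 kHz ≤ fs/2 = 28.75 kHz, appears at 22.3 kHz.
33.3 kHz > fs/2 = 28.75 kHz, folds to fs − 33.3 kHz = 24.2 kHz.
Distinct values: {0.7 kHz, 3.8 kHz, 22.3 kHz, 23.5 kHz, 24.2 kHz} → 5.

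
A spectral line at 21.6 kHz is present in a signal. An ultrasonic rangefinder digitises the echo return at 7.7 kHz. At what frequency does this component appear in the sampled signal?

21.6 kHz mod fs = 6.2 kHz.
6.2 kHz > fs/2 = 3.85 kHz, folds to fs − 6.2 kHz = 1.5 kHz.

1.5 kHz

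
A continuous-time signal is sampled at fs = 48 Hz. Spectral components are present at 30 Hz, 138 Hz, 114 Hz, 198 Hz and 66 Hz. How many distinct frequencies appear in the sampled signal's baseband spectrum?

2

fs/2 = 24 Hz.
30 Hz > fs/2 = 24 Hz, folds to fs − 30 Hz = 18 Hz.
138 Hz mod fs = 42 Hz.
42 Hz > fs/2 = 24 Hz, folds to fs − 42 Hz = 6 Hz.
114 Hz mod fs = 18 Hz.
18 Hz ≤ fs/2 = 24 Hz, appears at 18 Hz.
198 Hz mod fs = 6 Hz.
6 Hz ≤ fs/2 = 24 Hz, appears at 6 Hz.
66 Hz mod fs = 18 Hz.
18 Hz ≤ fs/2 = 24 Hz, appears at 18 Hz.
Distinct values: {6 Hz, 18 Hz} → 2.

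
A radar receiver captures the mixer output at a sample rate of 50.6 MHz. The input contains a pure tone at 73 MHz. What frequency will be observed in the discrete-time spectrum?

22.4 MHz

73 MHz mod fs = 22.4 MHz.
22.4 MHz ≤ fs/2 = 25.3 MHz, appears at 22.4 MHz.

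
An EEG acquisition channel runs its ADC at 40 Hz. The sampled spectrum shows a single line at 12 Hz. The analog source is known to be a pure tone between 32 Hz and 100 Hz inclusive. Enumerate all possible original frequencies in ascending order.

52 Hz, 68 Hz, 92 Hz

Frequencies that alias to 12 Hz are k·fs ± 12 Hz for integer k ≥ 0.
k=0: 12 Hz.
k=1: 28 Hz, 52 Hz.
k=2: 68 Hz, 92 Hz.
k=3: 108 Hz, 132 Hz.
Within [32 Hz, 100 Hz]: 52 Hz, 68 Hz, 92 Hz.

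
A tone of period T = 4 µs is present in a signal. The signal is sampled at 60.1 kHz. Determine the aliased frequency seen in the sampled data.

9.6 kHz

T = 4 µs → f = 1/T = 250 kHz.
250 kHz mod fs = 9.6 kHz.
9.6 kHz ≤ fs/2 = 30.05 kHz, appears at 9.6 kHz.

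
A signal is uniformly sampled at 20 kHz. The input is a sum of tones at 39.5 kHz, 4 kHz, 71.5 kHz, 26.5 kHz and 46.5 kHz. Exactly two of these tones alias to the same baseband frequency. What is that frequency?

fs/2 = 10 kHz.
39.5 kHz mod fs = 19.5 kHz.
19.5 kHz > fs/2 = 10 kHz, folds to fs − 19.5 kHz = 0.5 kHz.
4 kHz ≤ fs/2 = 10 kHz, passes unchanged.
71.5 kHz mod fs = 11.5 kHz.
11.5 kHz > fs/2 = 10 kHz, folds to fs − 11.5 kHz = 8.5 kHz.
26.5 kHz mod fs = 6.5 kHz.
6.5 kHz ≤ fs/2 = 10 kHz, appears at 6.5 kHz.
46.5 kHz mod fs = 6.5 kHz.
6.5 kHz ≤ fs/2 = 10 kHz, appears at 6.5 kHz.
26.5 kHz and 46.5 kHz both map to 6.5 kHz.

6.5 kHz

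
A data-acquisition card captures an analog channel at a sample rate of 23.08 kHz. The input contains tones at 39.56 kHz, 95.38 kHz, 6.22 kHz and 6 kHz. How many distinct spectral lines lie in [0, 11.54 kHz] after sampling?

fs/2 = 11.54 kHz.
39.56 kHz mod fs = 16.48 kHz.
16.48 kHz > fs/2 = 11.54 kHz, folds to fs − 16.48 kHz = 6.6 kHz.
95.38 kHz mod fs = 3.06 kHz.
3.06 kHz ≤ fs/2 = 11.54 kHz, appears at 3.06 kHz.
6.22 kHz ≤ fs/2 = 11.54 kHz, passes unchanged.
6 kHz ≤ fs/2 = 11.54 kHz, passes unchanged.
Distinct values: {3.06 kHz, 6 kHz, 6.22 kHz, 6.6 kHz} → 4.

4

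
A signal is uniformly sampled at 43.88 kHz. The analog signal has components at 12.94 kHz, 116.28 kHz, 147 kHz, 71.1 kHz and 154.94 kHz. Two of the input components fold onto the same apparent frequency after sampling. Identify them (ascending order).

116.28 kHz, 147 kHz

fs/2 = 21.94 kHz.
12.94 kHz ≤ fs/2 = 21.94 kHz, passes unchanged.
116.28 kHz mod fs = 28.52 kHz.
28.52 kHz > fs/2 = 21.94 kHz, folds to fs − 28.52 kHz = 15.36 kHz.
147 kHz mod fs = 15.36 kHz.
15.36 kHz ≤ fs/2 = 21.94 kHz, appears at 15.36 kHz.
71.1 kHz mod fs = 27.22 kHz.
27.22 kHz > fs/2 = 21.94 kHz, folds to fs − 27.22 kHz = 16.66 kHz.
154.94 kHz mod fs = 23.3 kHz.
23.3 kHz > fs/2 = 21.94 kHz, folds to fs − 23.3 kHz = 20.58 kHz.
116.28 kHz and 147 kHz both map to 15.36 kHz.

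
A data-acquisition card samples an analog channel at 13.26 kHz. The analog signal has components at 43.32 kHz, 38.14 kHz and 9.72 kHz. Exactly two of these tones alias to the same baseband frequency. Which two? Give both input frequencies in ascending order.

9.72 kHz, 43.32 kHz

fs/2 = 6.63 kHz.
43.32 kHz mod fs = 3.54 kHz.
3.54 kHz ≤ fs/2 = 6.63 kHz, appears at 3.54 kHz.
38.14 kHz mod fs = 11.62 kHz.
11.62 kHz > fs/2 = 6.63 kHz, folds to fs − 11.62 kHz = 1.64 kHz.
9.72 kHz > fs/2 = 6.63 kHz, folds to fs − 9.72 kHz = 3.54 kHz.
9.72 kHz and 43.32 kHz both map to 3.54 kHz.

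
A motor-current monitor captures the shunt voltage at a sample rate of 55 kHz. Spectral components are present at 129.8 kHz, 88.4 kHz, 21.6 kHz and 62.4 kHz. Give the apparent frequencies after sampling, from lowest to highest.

fs/2 = 27.5 kHz.
129.8 kHz mod fs = 19.8 kHz.
19.8 kHz ≤ fs/2 = 27.5 kHz, appears at 19.8 kHz.
88.4 kHz mod fs = 33.4 kHz.
33.4 kHz > fs/2 = 27.5 kHz, folds to fs − 33.4 kHz = 21.6 kHz.
21.6 kHz ≤ fs/2 = 27.5 kHz, passes unchanged.
62.4 kHz mod fs = 7.4 kHz.
7.4 kHz ≤ fs/2 = 27.5 kHz, appears at 7.4 kHz.
Distinct values: {7.4 kHz, 19.8 kHz, 21.6 kHz}.

7.4 kHz, 19.8 kHz, 21.6 kHz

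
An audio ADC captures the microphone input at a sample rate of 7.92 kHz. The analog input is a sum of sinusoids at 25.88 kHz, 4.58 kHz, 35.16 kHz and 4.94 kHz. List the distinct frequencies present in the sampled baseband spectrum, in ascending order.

fs/2 = 3.96 kHz.
25.88 kHz mod fs = 2.12 kHz.
2.12 kHz ≤ fs/2 = 3.96 kHz, appears at 2.12 kHz.
4.58 kHz > fs/2 = 3.96 kHz, folds to fs − 4.58 kHz = 3.34 kHz.
35.16 kHz mod fs = 3.48 kHz.
3.48 kHz ≤ fs/2 = 3.96 kHz, appears at 3.48 kHz.
4.94 kHz > fs/2 = 3.96 kHz, folds to fs − 4.94 kHz = 2.98 kHz.
Distinct values: {2.12 kHz, 2.98 kHz, 3.34 kHz, 3.48 kHz}.

2.12 kHz, 2.98 kHz, 3.34 kHz, 3.48 kHz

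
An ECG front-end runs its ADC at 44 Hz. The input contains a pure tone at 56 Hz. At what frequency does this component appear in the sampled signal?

56 Hz mod fs = 12 Hz.
12 Hz ≤ fs/2 = 22 Hz, appears at 12 Hz.

12 Hz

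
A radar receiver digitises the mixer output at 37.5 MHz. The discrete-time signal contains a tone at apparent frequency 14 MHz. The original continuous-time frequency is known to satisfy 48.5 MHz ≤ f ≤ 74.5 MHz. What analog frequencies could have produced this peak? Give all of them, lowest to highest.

Frequencies that alias to 14 MHz are k·fs ± 14 MHz for integer k ≥ 0.
k=0: 14 MHz.
k=1: 23.5 MHz, 51.5 MHz.
k=2: 61 MHz, 89 MHz.
k=3: 98.5 MHz, 126.5 MHz.
Within [48.5 MHz, 74.5 MHz]: 51.5 MHz, 61 MHz.

51.5 MHz, 61 MHz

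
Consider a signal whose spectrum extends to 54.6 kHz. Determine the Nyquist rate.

Nyquist rate = 2 × 54.6 kHz = 109.2 kHz.

109.2 kHz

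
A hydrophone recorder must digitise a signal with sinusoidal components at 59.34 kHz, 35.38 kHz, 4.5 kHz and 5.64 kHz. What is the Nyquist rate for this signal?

118.68 kHz

Highest-frequency component: 59.34 kHz.
Nyquist rate = 2 × 59.34 kHz = 118.68 kHz.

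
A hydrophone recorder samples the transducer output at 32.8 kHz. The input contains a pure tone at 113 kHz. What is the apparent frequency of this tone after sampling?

113 kHz mod fs = 14.6 kHz.
14.6 kHz ≤ fs/2 = 16.4 kHz, appears at 14.6 kHz.

14.6 kHz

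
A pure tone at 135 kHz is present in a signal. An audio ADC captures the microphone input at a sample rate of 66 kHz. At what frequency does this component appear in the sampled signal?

3 kHz

135 kHz mod fs = 3 kHz.
3 kHz ≤ fs/2 = 33 kHz, appears at 3 kHz.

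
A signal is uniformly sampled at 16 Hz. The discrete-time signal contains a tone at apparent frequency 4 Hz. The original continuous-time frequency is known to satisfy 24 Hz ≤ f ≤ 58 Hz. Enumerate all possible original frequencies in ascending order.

28 Hz, 36 Hz, 44 Hz, 52 Hz

Frequencies that alias to 4 Hz are k·fs ± 4 Hz for integer k ≥ 0.
k=0: 4 Hz.
k=1: 12 Hz, 20 Hz.
k=2: 28 Hz, 36 Hz.
k=3: 44 Hz, 52 Hz.
k=4: 60 Hz, 68 Hz.
Within [24 Hz, 58 Hz]: 28 Hz, 36 Hz, 44 Hz, 52 Hz.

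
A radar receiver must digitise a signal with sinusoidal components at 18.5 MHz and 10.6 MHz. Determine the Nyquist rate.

37 MHz

Highest-frequency component: 18.5 MHz.
Nyquist rate = 2 × 18.5 MHz = 37 MHz.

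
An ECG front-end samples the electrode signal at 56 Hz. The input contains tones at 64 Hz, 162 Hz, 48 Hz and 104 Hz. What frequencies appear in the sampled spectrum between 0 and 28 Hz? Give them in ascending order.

fs/2 = 28 Hz.
64 Hz mod fs = 8 Hz.
8 Hz ≤ fs/2 = 28 Hz, appears at 8 Hz.
162 Hz mod fs = 50 Hz.
50 Hz > fs/2 = 28 Hz, folds to fs − 50 Hz = 6 Hz.
48 Hz > fs/2 = 28 Hz, folds to fs − 48 Hz = 8 Hz.
104 Hz mod fs = 48 Hz.
48 Hz > fs/2 = 28 Hz, folds to fs − 48 Hz = 8 Hz.
Distinct values: {6 Hz, 8 Hz}.

6 Hz, 8 Hz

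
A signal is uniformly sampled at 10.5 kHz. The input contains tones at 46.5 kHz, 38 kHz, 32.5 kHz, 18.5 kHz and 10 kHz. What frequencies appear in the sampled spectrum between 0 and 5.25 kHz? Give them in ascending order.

0.5 kHz, 1 kHz, 2.5 kHz, 4 kHz, 4.5 kHz

fs/2 = 5.25 kHz.
46.5 kHz mod fs = 4.5 kHz.
4.5 kHz ≤ fs/2 = 5.25 kHz, appears at 4.5 kHz.
38 kHz mod fs = 6.5 kHz.
6.5 kHz > fs/2 = 5.25 kHz, folds to fs − 6.5 kHz = 4 kHz.
32.5 kHz mod fs = 1 kHz.
1 kHz ≤ fs/2 = 5.25 kHz, appears at 1 kHz.
18.5 kHz mod fs = 8 kHz.
8 kHz > fs/2 = 5.25 kHz, folds to fs − 8 kHz = 2.5 kHz.
10 kHz > fs/2 = 5.25 kHz, folds to fs − 10 kHz = 0.5 kHz.
Distinct values: {0.5 kHz, 1 kHz, 2.5 kHz, 4 kHz, 4.5 kHz}.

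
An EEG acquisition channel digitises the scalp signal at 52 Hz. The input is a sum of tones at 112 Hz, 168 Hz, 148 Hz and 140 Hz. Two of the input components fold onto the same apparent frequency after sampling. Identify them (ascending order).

112 Hz, 148 Hz

fs/2 = 26 Hz.
112 Hz mod fs = 8 Hz.
8 Hz ≤ fs/2 = 26 Hz, appears at 8 Hz.
168 Hz mod fs = 12 Hz.
12 Hz ≤ fs/2 = 26 Hz, appears at 12 Hz.
148 Hz mod fs = 44 Hz.
44 Hz > fs/2 = 26 Hz, folds to fs − 44 Hz = 8 Hz.
140 Hz mod fs = 36 Hz.
36 Hz > fs/2 = 26 Hz, folds to fs − 36 Hz = 16 Hz.
112 Hz and 148 Hz both map to 8 Hz.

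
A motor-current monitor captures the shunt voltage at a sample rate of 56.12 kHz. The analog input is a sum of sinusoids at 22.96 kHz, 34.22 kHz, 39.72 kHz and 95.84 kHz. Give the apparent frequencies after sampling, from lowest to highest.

16.4 kHz, 21.9 kHz, 22.96 kHz

fs/2 = 28.06 kHz.
22.96 kHz ≤ fs/2 = 28.06 kHz, passes unchanged.
34.22 kHz > fs/2 = 28.06 kHz, folds to fs − 34.22 kHz = 21.9 kHz.
39.72 kHz > fs/2 = 28.06 kHz, folds to fs − 39.72 kHz = 16.4 kHz.
95.84 kHz mod fs = 39.72 kHz.
39.72 kHz > fs/2 = 28.06 kHz, folds to fs − 39.72 kHz = 16.4 kHz.
Distinct values: {16.4 kHz, 21.9 kHz, 22.96 kHz}.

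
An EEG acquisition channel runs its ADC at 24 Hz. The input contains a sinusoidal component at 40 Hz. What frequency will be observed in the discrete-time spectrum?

8 Hz

40 Hz mod fs = 16 Hz.
16 Hz > fs/2 = 12 Hz, folds to fs − 16 Hz = 8 Hz.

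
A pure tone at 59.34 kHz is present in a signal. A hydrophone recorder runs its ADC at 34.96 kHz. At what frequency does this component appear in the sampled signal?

59.34 kHz mod fs = 24.38 kHz.
24.38 kHz > fs/2 = 17.48 kHz, folds to fs − 24.38 kHz = 10.58 kHz.

10.58 kHz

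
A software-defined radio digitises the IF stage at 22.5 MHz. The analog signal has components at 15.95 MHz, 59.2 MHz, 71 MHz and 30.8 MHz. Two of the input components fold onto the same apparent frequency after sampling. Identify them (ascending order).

30.8 MHz, 59.2 MHz

fs/2 = 11.25 MHz.
15.95 MHz > fs/2 = 11.25 MHz, folds to fs − 15.95 MHz = 6.55 MHz.
59.2 MHz mod fs = 14.2 MHz.
14.2 MHz > fs/2 = 11.25 MHz, folds to fs − 14.2 MHz = 8.3 MHz.
71 MHz mod fs = 3.5 MHz.
3.5 MHz ≤ fs/2 = 11.25 MHz, appears at 3.5 MHz.
30.8 MHz mod fs = 8.3 MHz.
8.3 MHz ≤ fs/2 = 11.25 MHz, appears at 8.3 MHz.
30.8 MHz and 59.2 MHz both map to 8.3 MHz.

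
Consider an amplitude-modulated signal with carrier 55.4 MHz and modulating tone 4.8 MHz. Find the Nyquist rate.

AM sidebands sit at fc ± fm = 50.6 MHz and 60.2 MHz.
Highest-frequency component: 60.2 MHz.
Nyquist rate = 2 × 60.2 MHz = 120.4 MHz.

120.4 MHz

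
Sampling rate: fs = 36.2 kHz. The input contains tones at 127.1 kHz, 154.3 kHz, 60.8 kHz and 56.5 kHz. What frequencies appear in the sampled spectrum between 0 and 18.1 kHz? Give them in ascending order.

9.5 kHz, 11.6 kHz, 15.9 kHz, 17.7 kHz

fs/2 = 18.1 kHz.
127.1 kHz mod fs = 18.5 kHz.
18.5 kHz > fs/2 = 18.1 kHz, folds to fs − 18.5 kHz = 17.7 kHz.
154.3 kHz mod fs = 9.5 kHz.
9.5 kHz ≤ fs/2 = 18.1 kHz, appears at 9.5 kHz.
60.8 kHz mod fs = 24.6 kHz.
24.6 kHz > fs/2 = 18.1 kHz, folds to fs − 24.6 kHz = 11.6 kHz.
56.5 kHz mod fs = 20.3 kHz.
20.3 kHz > fs/2 = 18.1 kHz, folds to fs − 20.3 kHz = 15.9 kHz.
Distinct values: {9.5 kHz, 11.6 kHz, 15.9 kHz, 17.7 kHz}.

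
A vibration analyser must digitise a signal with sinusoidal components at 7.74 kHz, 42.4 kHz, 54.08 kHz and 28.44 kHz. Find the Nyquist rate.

Highest-frequency component: 54.08 kHz.
Nyquist rate = 2 × 54.08 kHz = 108.16 kHz.

108.16 kHz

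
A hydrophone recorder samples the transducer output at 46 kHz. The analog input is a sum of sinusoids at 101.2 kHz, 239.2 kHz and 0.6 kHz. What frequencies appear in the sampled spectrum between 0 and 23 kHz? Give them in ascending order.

0.6 kHz, 9.2 kHz

fs/2 = 23 kHz.
101.2 kHz mod fs = 9.2 kHz.
9.2 kHz ≤ fs/2 = 23 kHz, appears at 9.2 kHz.
239.2 kHz mod fs = 9.2 kHz.
9.2 kHz ≤ fs/2 = 23 kHz, appears at 9.2 kHz.
0.6 kHz ≤ fs/2 = 23 kHz, passes unchanged.
Distinct values: {0.6 kHz, 9.2 kHz}.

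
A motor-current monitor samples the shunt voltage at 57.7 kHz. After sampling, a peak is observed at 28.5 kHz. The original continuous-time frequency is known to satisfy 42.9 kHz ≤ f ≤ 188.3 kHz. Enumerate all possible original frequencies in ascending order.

86.2 kHz, 86.9 kHz, 143.9 kHz, 144.6 kHz

Frequencies that alias to 28.5 kHz are k·fs ± 28.5 kHz for integer k ≥ 0.
k=0: 28.5 kHz.
k=1: 29.2 kHz, 86.2 kHz.
k=2: 86.9 kHz, 143.9 kHz.
k=3: 144.6 kHz, 201.6 kHz.
k=4: 202.3 kHz, 259.3 kHz.
Within [42.9 kHz, 188.3 kHz]: 86.2 kHz, 86.9 kHz, 143.9 kHz, 144.6 kHz.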